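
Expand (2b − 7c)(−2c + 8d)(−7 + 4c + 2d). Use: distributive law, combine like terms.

28bc − 16bc² + 56bcd − 112bd + 32bd² − 98c² + 56c³ − 196c²d + 392cd − 112cd²

(2b − 7c)(−2c + 8d)(−7 + 4c + 2d)
= (−4bc + 16bd + 14c² − 56cd)(−7 + 4c + 2d)    [distributive law]
= 28bc − 16bc² − 8bcd − 112bd + 64bcd + 32bd² − 98c² + 56c³ + 28c²d + 392cd − 224c²d − 112cd²    [distributive law]
= 28bc − 16bc² + 56bcd − 112bd + 32bd² − 98c² + 56c³ − 196c²d + 392cd − 112cd²    [combine like terms]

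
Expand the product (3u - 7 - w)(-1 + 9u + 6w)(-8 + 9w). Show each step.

528u - 666uw - 216u² + 243u²w + 81uw² - 56 + 391w - 321w² - 54w³

(3u - 7 - w)(-1 + 9u + 6w)(-8 + 9w)
= (-3u + 27u² + 18uw + 7 - 63u - 42w + w - 9uw - 6w²)(-8 + 9w)    [distributive law]
= (-66u + 27u² + 9uw + 7 - 41w - 6w²)(-8 + 9w)    [combine like terms]
= 528u - 594uw - 216u² + 243u²w - 72uw + 81uw² - 56 + 63w + 328w - 369w² + 48w² - 54w³    [distributive law]
= 528u - 666uw - 216u² + 243u²w + 81uw² - 56 + 391w - 321w² - 54w³    [combine like terms]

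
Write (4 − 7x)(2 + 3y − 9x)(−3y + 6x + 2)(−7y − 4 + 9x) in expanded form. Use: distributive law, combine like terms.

−356xy + 352x + 228x^2 − 112y − 64 + 252y^3 + 144y^2 − 1836xy^2 + 4098x^2y − 3078x^3 − 441xy^3 + 2772x^2y^2 − 5481x^3y + 3402x^4

(4 − 7x)(2 + 3y − 9x)(−3y + 6x + 2)(−7y − 4 + 9x)
= (8 + 12y − 36x − 14x − 21xy + 63x^2)(−3y + 6x + 2)(−7y − 4 + 9x)    [distributive law]
= (8 + 12y − 50x − 21xy + 63x^2)(−3y + 6x + 2)(−7y − 4 + 9x)    [combine like terms]
= (−24y + 48x + 16 − 36y^2 + 72xy + 24y + 150xy − 300x^2 − 100x + 63xy^2 − 126x^2y − 42xy − 189x^2y + 378x^3 + 126x^2)(−7y − 4 + 9x)    [distributive law]
= (−52x + 16 − 36y^2 + 180xy − 174x^2 + 63xy^2 − 315x^2y + 378x^3)(−7y − 4 + 9x)    [combine like terms]
= 364xy + 208x − 468x^2 − 112y − 64 + 144x + 252y^3 + 144y^2 − 324xy^2 − 1260xy^2 − 720xy + 1620x^2y + 1218x^2y + 696x^2 − 1566x^3 − 441xy^3 − 252xy^2 + 567x^2y^2 + 2205x^2y^2 + 1260x^2y − 2835x^3y − 2646x^3y − 1512x^3 + 3402x^4    [distributive law]
= −356xy + 352x + 228x^2 − 112y − 64 + 252y^3 + 144y^2 − 1836xy^2 + 4098x^2y − 3078x^3 − 441xy^3 + 2772x^2y^2 − 5481x^3y + 3402x^4    [combine like terms]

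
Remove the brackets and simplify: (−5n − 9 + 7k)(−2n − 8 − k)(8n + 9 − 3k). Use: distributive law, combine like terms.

(−5n − 9 + 7k)(−2n − 8 − k)(8n + 9 − 3k)
= (10n^2 + 40n + 5kn + 18n + 72 + 9k − 14kn − 56k − 7k^2)(8n + 9 − 3k)    [distributive law]
= (10n^2 + 58n − 9kn + 72 − 47k − 7k^2)(8n + 9 − 3k)    [combine like terms]
= 80n^3 + 90n^2 − 30kn^2 + 464n^2 + 522n − 174kn − 72kn^2 − 81kn + 27k^2n + 576n + 648 − 216k − 376kn − 423k + 141k^2 − 56k^2n − 63k^2 + 21k^3    [distributive law]
= 80n^3 + 554n^2 − 102kn^2 + 1098n − 631kn − 29k^2n + 648 − 639k + 78k^2 + 21k^3    [combine like terms]

80n^3 + 554n^2 − 102kn^2 + 1098n − 631kn − 29k^2n + 648 − 639k + 78k^2 + 21k^3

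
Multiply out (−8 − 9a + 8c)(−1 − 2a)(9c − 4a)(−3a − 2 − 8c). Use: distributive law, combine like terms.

(−8 − 9a + 8c)(−1 − 2a)(9c − 4a)(−3a − 2 − 8c)
= (8 + 16a + 9a + 18a^2 − 8c − 16ac)(9c − 4a)(−3a − 2 − 8c)    [distributive law]
= (8 + 25a + 18a^2 − 8c − 16ac)(9c − 4a)(−3a − 2 − 8c)    [combine like terms]
= (72c − 32a + 225ac − 100a^2 + 162a^2c − 72a^3 − 72c^2 + 32ac − 144ac^2 + 64a^2c)(−3a − 2 − 8c)    [distributive law]
= (72c − 32a + 257ac − 100a^2 + 226a^2c − 72a^3 − 72c^2 − 144ac^2)(−3a − 2 − 8c)    [combine like terms]
= −216ac − 144c − 576c^2 + 96a^2 + 64a + 256ac − 771a^2c − 514ac − 2056ac^2 + 300a^3 + 200a^2 + 800a^2c − 678a^3c − 452a^2c − 1808a^2c^2 + 216a^4 + 144a^3 + 576a^3c + 216ac^2 + 144c^2 + 576c^3 + 432a^2c^2 + 288ac^2 + 1152ac^3    [distributive law]
= −474ac − 144c − 432c^2 + 296a^2 + 64a − 423a^2c − 1552ac^2 + 444a^3 − 102a^3c − 1376a^2c^2 + 216a^4 + 576c^3 + 1152ac^3    [combine like terms]

−474ac − 144c − 432c^2 + 296a^2 + 64a − 423a^2c − 1552ac^2 + 444a^3 − 102a^3c − 1376a^2c^2 + 216a^4 + 576c^3 + 1152ac^3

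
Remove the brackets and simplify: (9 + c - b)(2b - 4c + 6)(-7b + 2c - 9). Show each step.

(9 + c - b)(2b - 4c + 6)(-7b + 2c - 9)
= (18b - 36c + 54 + 2bc - 4c^2 + 6c - 2b^2 + 4bc - 6b)(-7b + 2c - 9)    [distributive law]
= (12b - 30c + 54 + 6bc - 4c^2 - 2b^2)(-7b + 2c - 9)    [combine like terms]
= -84b^2 + 24bc - 108b + 210bc - 60c^2 + 270c - 378b + 108c - 486 - 42b^2c + 12bc^2 - 54bc + 28bc^2 - 8c^3 + 36c^2 + 14b^3 - 4b^2c + 18b^2    [distributive law]
= -66b^2 + 180bc - 486b - 24c^2 + 378c - 486 - 46b^2c + 40bc^2 - 8c^3 + 14b^3    [combine like terms]

-66b^2 + 180bc - 486b - 24c^2 + 378c - 486 - 46b^2c + 40bc^2 - 8c^3 + 14b^3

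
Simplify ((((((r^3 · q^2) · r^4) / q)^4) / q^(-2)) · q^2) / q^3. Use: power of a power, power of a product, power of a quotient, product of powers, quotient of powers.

q^5r^28

((((((r^3 · q^2) · r^4) / q)^4) / q^(-2)) · q^2) / q^3
= ((((((r^3 · q^2) · r^4)^4) / (q^4)) / q^(-2)) · q^2) / q^3    [power of a quotient]
= ((((((r^3 · q^2)^4) · ((r^4)^4)) / (q^4)) / q^(-2)) · q^2) / q^3    [power of a product]
= (((((((r^3)^4) · ((q^2)^4)) · ((r^4)^4)) / (q^4)) / q^(-2)) · q^2) / q^3    [power of a product]
= (((((r^12 · ((q^2)^4)) · ((r^4)^4)) / (q^4)) / q^(-2)) · q^2) / q^3    [power of a power]
= (((((r^12 · q^8) · ((r^4)^4)) / (q^4)) / q^(-2)) · q^2) / q^3    [power of a power]
= (((((r^12 · q^8) · r^16) / (q^4)) / q^(-2)) · q^2) / q^3    [power of a power]
= q^5r^28    [quotient of powers; product of powers]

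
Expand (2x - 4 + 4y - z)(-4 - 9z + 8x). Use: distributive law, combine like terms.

(2x - 4 + 4y - z)(-4 - 9z + 8x)
= -8x - 18xz + 16x^2 + 16 + 36z - 32x - 16y - 36yz + 32xy + 4z + 9z^2 - 8xz    [distributive law]
= -40x - 26xz + 16x^2 + 16 + 40z - 16y - 36yz + 32xy + 9z^2    [combine like terms]

-40x - 26xz + 16x^2 + 16 + 40z - 16y - 36yz + 32xy + 9z^2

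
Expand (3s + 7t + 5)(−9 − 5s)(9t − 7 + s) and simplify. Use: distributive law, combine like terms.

−286st + 319s + 53s^2 − 170s^2t − 15s^3 − 567t^2 + 36t − 315st^2 + 315

(3s + 7t + 5)(−9 − 5s)(9t − 7 + s)
= (−27s − 15s^2 − 63t − 35st − 45 − 25s)(9t − 7 + s)    [distributive law]
= (−52s − 15s^2 − 63t − 35st − 45)(9t − 7 + s)    [combine like terms]
= −468st + 364s − 52s^2 − 135s^2t + 105s^2 − 15s^3 − 567t^2 + 441t − 63st − 315st^2 + 245st − 35s^2t − 405t + 315 − 45s    [distributive law]
= −286st + 319s + 53s^2 − 170s^2t − 15s^3 − 567t^2 + 36t − 315st^2 + 315    [combine like terms]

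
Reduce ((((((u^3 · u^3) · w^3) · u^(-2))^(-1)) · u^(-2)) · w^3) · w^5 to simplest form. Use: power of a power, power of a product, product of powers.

((((((u^3 · u^3) · w^3) · u^(-2))^(-1)) · u^(-2)) · w^3) · w^5
= ((((((u^3 · u^3) · w^3)^(-1)) · ((u^(-2))^(-1))) · u^(-2)) · w^3) · w^5    [power of a product]
= ((((((u^3 · u^3)^(-1)) · ((w^3)^(-1))) · ((u^(-2))^(-1))) · u^(-2)) · w^3) · w^5    [power of a product]
= (((((((u^3)^(-1)) · ((u^3)^(-1))) · ((w^3)^(-1))) · ((u^(-2))^(-1))) · u^(-2)) · w^3) · w^5    [power of a product]
= (((((u^(-3) · ((u^3)^(-1))) · ((w^3)^(-1))) · ((u^(-2))^(-1))) · u^(-2)) · w^3) · w^5    [power of a power]
= (((((u^(-3) · u^(-3)) · ((w^3)^(-1))) · ((u^(-2))^(-1))) · u^(-2)) · w^3) · w^5    [power of a power]
= ((((u^(-6) · ((w^3)^(-1))) · ((u^(-2))^(-1))) · u^(-2)) · w^3) · w^5    [product of powers]
= ((((u^(-6) · w^(-3)) · ((u^(-2))^(-1))) · u^(-2)) · w^3) · w^5    [power of a power]
= ((((u^(-6) · w^(-3)) · u^2) · u^(-2)) · w^3) · w^5    [power of a power]
= u^(-6)·w^5    [product of powers]

u^(-6)·w^5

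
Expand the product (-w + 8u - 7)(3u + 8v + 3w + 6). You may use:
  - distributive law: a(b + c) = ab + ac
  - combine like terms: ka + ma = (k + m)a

(-w + 8u - 7)(3u + 8v + 3w + 6)
= -3uw - 8vw - 3w^2 - 6w + 24u^2 + 64uv + 24uw + 48u - 21u - 56v - 21w - 42    [distributive law]
= 21uw - 8vw - 3w^2 - 27w + 24u^2 + 64uv + 27u - 56v - 42    [combine like terms]

21uw - 8vw - 3w^2 - 27w + 24u^2 + 64uv + 27u - 56v - 42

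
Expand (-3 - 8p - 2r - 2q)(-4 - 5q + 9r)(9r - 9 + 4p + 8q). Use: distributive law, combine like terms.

(-3 - 8p - 2r - 2q)(-4 - 5q + 9r)(9r - 9 + 4p + 8q)
= (12 + 15q - 27r + 32p + 40pq - 72pr + 8r + 10qr - 18r^2 + 8q + 10q^2 - 18qr)(9r - 9 + 4p + 8q)    [distributive law]
= (12 + 23q - 19r + 32p + 40pq - 72pr - 8qr - 18r^2 + 10q^2)(9r - 9 + 4p + 8q)    [combine like terms]
= 108r - 108 + 48p + 96q + 207qr - 207q + 92pq + 184q^2 - 171r^2 + 171r - 76pr - 152qr + 288pr - 288p + 128p^2 + 256pq + 360pqr - 360pq + 160p^2q + 320pq^2 - 648pr^2 + 648pr - 288p^2r - 576pqr - 72qr^2 + 72qr - 32pqr - 64q^2r - 162r^3 + 162r^2 - 72pr^2 - 144qr^2 + 90q^2r - 90q^2 + 40pq^2 + 80q^3    [distributive law]
= 279r - 108 - 240p - 111q + 127qr - 12pq + 94q^2 - 9r^2 + 860pr + 128p^2 - 248pqr + 160p^2q + 360pq^2 - 720pr^2 - 288p^2r - 216qr^2 + 26q^2r - 162r^3 + 80q^3    [combine like terms]

279r - 108 - 240p - 111q + 127qr - 12pq + 94q^2 - 9r^2 + 860pr + 128p^2 - 248pqr + 160p^2q + 360pq^2 - 720pr^2 - 288p^2r - 216qr^2 + 26q^2r - 162r^3 + 80q^3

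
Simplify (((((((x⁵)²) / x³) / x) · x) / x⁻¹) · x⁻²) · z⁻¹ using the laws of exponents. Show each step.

x⁶·z⁻¹

(((((((x⁵)²) / x³) / x) · x) / x⁻¹) · x⁻²) · z⁻¹
= (((((x¹⁰ / x³) / x) · x) / x⁻¹) · x⁻²) · z⁻¹    [power of a power]
= ((((x⁷ / x) · x) / x⁻¹) · x⁻²) · z⁻¹    [quotient of powers]
= (((x⁶ · x) / x⁻¹) · x⁻²) · z⁻¹    [quotient of powers]
= ((x⁷ / x⁻¹) · x⁻²) · z⁻¹    [product of powers]
= (x⁸ · x⁻²) · z⁻¹    [quotient of powers]
= x⁶ · z⁻¹    [product of powers]
= x⁶·z⁻¹    [rearrange]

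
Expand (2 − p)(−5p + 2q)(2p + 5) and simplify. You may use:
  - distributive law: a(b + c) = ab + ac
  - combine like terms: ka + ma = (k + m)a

(2 − p)(−5p + 2q)(2p + 5)
= (−10p + 4q + 5p^2 − 2pq)(2p + 5)    [distributive law]
= −20p^2 − 50p + 8pq + 20q + 10p^3 + 25p^2 − 4p^2q − 10pq    [distributive law]
= 5p^2 − 50p − 2pq + 20q + 10p^3 − 4p^2q    [combine like terms]

5p^2 − 50p − 2pq + 20q + 10p^3 − 4p^2q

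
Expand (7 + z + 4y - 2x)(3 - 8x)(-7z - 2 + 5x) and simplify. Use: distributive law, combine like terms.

-153z - 42 + 229x + 465xz - 342x^2 - 21z^2 + 56xz^2 - 152x^2z - 84yz - 24y + 124xy + 224xyz - 160x^2y + 80x^3

(7 + z + 4y - 2x)(3 - 8x)(-7z - 2 + 5x)
= (21 - 56x + 3z - 8xz + 12y - 32xy - 6x + 16x^2)(-7z - 2 + 5x)    [distributive law]
= (21 - 62x + 3z - 8xz + 12y - 32xy + 16x^2)(-7z - 2 + 5x)    [combine like terms]
= -147z - 42 + 105x + 434xz + 124x - 310x^2 - 21z^2 - 6z + 15xz + 56xz^2 + 16xz - 40x^2z - 84yz - 24y + 60xy + 224xyz + 64xy - 160x^2y - 112x^2z - 32x^2 + 80x^3    [distributive law]
= -153z - 42 + 229x + 465xz - 342x^2 - 21z^2 + 56xz^2 - 152x^2z - 84yz - 24y + 124xy + 224xyz - 160x^2y + 80x^3    [combine like terms]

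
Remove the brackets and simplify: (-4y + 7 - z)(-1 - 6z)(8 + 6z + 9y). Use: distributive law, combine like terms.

-31y - 153yz + 36y^2 + 198yz^2 + 216y^2z - 56 - 370z - 198z^2 + 36z^3

(-4y + 7 - z)(-1 - 6z)(8 + 6z + 9y)
= (4y + 24yz - 7 - 42z + z + 6z^2)(8 + 6z + 9y)    [distributive law]
= (4y + 24yz - 7 - 41z + 6z^2)(8 + 6z + 9y)    [combine like terms]
= 32y + 24yz + 36y^2 + 192yz + 144yz^2 + 216y^2z - 56 - 42z - 63y - 328z - 246z^2 - 369yz + 48z^2 + 36z^3 + 54yz^2    [distributive law]
= -31y - 153yz + 36y^2 + 198yz^2 + 216y^2z - 56 - 370z - 198z^2 + 36z^3    [combine like terms]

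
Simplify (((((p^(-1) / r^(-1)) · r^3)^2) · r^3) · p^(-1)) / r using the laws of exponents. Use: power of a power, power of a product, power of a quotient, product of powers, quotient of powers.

p^(-3)·r^10

(((((p^(-1) / r^(-1)) · r^3)^2) · r^3) · p^(-1)) / r
= (((((p^(-1) / r^(-1))^2) · ((r^3)^2)) · r^3) · p^(-1)) / r    [power of a product]
= ((((((p^(-1))^2) / ((r^(-1))^2)) · ((r^3)^2)) · r^3) · p^(-1)) / r    [power of a quotient]
= ((((p^(-2) / ((r^(-1))^2)) · ((r^3)^2)) · r^3) · p^(-1)) / r    [power of a power]
= ((((p^(-2) / r^(-2)) · ((r^3)^2)) · r^3) · p^(-1)) / r    [power of a power]
= ((((p^(-2) / r^(-2)) · r^6) · r^3) · p^(-1)) / r    [power of a power]
= p^(-3)·r^10    [quotient of powers; product of powers]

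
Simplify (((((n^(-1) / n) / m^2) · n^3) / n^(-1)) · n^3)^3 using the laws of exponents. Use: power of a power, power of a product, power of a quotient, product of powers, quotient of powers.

m^(-6)n^15

(((((n^(-1) / n) / m^2) · n^3) / n^(-1)) · n^3)^3
= (((((n^(-1) / n) / m^2) · n^3) / n^(-1))^3) · ((n^3)^3)    [power of a product]
= (((((n^(-1) / n) / m^2) · n^3)^3) / ((n^(-1))^3)) · ((n^3)^3)    [power of a quotient]
= (((((n^(-1) / n) / m^2)^3) · ((n^3)^3)) / ((n^(-1))^3)) · ((n^3)^3)    [power of a product]
= (((((n^(-1) / n)^3) / ((m^2)^3)) · ((n^3)^3)) / ((n^(-1))^3)) · ((n^3)^3)    [power of a quotient]
= ((((((n^(-1))^3) / (n^3)) / ((m^2)^3)) · ((n^3)^3)) / ((n^(-1))^3)) · ((n^3)^3)    [power of a quotient]
= ((((n^(-3) / (n^3)) / ((m^2)^3)) · ((n^3)^3)) / ((n^(-1))^3)) · ((n^3)^3)    [power of a power]
= (((n^(-6) / ((m^2)^3)) · ((n^3)^3)) / ((n^(-1))^3)) · ((n^3)^3)    [quotient of powers]
= (((n^(-6) / m^6) · ((n^3)^3)) / ((n^(-1))^3)) · ((n^3)^3)    [power of a power]
= (((n^(-6) / m^6) · n^9) / ((n^(-1))^3)) · ((n^3)^3)    [power of a power]
= (((n^(-6) / m^6) · n^9) / n^(-3)) · ((n^3)^3)    [power of a power]
= (((n^(-6) / m^6) · n^9) / n^(-3)) · n^9    [power of a power]
= m^(-6)n^15    [quotient of powers; product of powers]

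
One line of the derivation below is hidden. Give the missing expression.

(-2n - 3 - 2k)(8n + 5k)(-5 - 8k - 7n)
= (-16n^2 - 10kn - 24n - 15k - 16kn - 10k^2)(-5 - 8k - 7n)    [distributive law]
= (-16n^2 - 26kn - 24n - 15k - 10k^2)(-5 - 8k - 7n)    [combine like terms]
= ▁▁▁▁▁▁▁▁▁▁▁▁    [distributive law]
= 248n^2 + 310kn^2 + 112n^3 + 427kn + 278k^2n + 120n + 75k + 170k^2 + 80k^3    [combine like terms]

Applying distributive law to the line above:

80n^2 + 128kn^2 + 112n^3 + 130kn + 208k^2n + 182kn^2 + 120n + 192kn + 168n^2 + 75k + 120k^2 + 105kn + 50k^2 + 80k^3 + 70k^2n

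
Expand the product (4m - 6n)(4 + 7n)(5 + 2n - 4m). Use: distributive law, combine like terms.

80m + 268mn - 64m^2 + 224mn^2 - 112m^2n - 120n - 258n^2 - 84n^3

(4m - 6n)(4 + 7n)(5 + 2n - 4m)
= (16m + 28mn - 24n - 42n^2)(5 + 2n - 4m)    [distributive law]
= 80m + 32mn - 64m^2 + 140mn + 56mn^2 - 112m^2n - 120n - 48n^2 + 96mn - 210n^2 - 84n^3 + 168mn^2    [distributive law]
= 80m + 268mn - 64m^2 + 224mn^2 - 112m^2n - 120n - 258n^2 - 84n^3    [combine like terms]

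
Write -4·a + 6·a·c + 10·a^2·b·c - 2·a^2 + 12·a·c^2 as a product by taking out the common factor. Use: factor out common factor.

2·a(-2 + 3·c + 5·a·b·c - a + 6·c^2)

-4·a + 6·a·c + 10·a^2·b·c - 2·a^2 + 12·a·c^2
= 2(-2·a + 3·a·c + 5·a^2·b·c - a^2 + 6·a·c^2)    [factor out 2]
= 2·a(-2 + 3·c + 5·a·b·c - a + 6·c^2)    [factor out a]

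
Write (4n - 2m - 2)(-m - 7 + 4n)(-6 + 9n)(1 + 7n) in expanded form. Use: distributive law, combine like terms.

(4n - 2m - 2)(-m - 7 + 4n)(-6 + 9n)(1 + 7n)
= (-4mn - 28n + 16n² + 2m² + 14m - 8mn + 2m + 14 - 8n)(-6 + 9n)(1 + 7n)    [distributive law]
= (-12mn - 36n + 16n² + 2m² + 16m + 14)(-6 + 9n)(1 + 7n)    [combine like terms]
= (72mn - 108mn² + 216n - 324n² - 96n² + 144n³ - 12m² + 18m²n - 96m + 144mn - 84 + 126n)(1 + 7n)    [distributive law]
= (216mn - 108mn² + 342n - 420n² + 144n³ - 12m² + 18m²n - 96m - 84)(1 + 7n)    [combine like terms]
= 216mn + 1512mn² - 108mn² - 756mn³ + 342n + 2394n² - 420n² - 2940n³ + 144n³ + 1008n⁴ - 12m² - 84m²n + 18m²n + 126m²n² - 96m - 672mn - 84 - 588n    [distributive law]
= -456mn + 1404mn² - 756mn³ - 246n + 1974n² - 2796n³ + 1008n⁴ - 12m² - 66m²n + 126m²n² - 96m - 84    [combine like terms]

-456mn + 1404mn² - 756mn³ - 246n + 1974n² - 2796n³ + 1008n⁴ - 12m² - 66m²n + 126m²n² - 96m - 84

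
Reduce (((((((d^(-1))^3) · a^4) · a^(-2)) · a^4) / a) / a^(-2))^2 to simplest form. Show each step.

(((((((d^(-1))^3) · a^4) · a^(-2)) · a^4) / a) / a^(-2))^2
= (((((((d^(-1))^3) · a^4) · a^(-2)) · a^4) / a)^2) / ((a^(-2))^2)    [power of a quotient]
= (((((((d^(-1))^3) · a^4) · a^(-2)) · a^4)^2) / (a^2)) / ((a^(-2))^2)    [power of a quotient]
= (((((((d^(-1))^3) · a^4) · a^(-2))^2) · ((a^4)^2)) / (a^2)) / ((a^(-2))^2)    [power of a product]
= (((((((d^(-1))^3) · a^4)^2) · ((a^(-2))^2)) · ((a^4)^2)) / (a^2)) / ((a^(-2))^2)    [power of a product]
= (((((((d^(-1))^3)^2) · ((a^4)^2)) · ((a^(-2))^2)) · ((a^4)^2)) / (a^2)) / ((a^(-2))^2)    [power of a product]
= ((((((d^(-1))^6) · ((a^4)^2)) · ((a^(-2))^2)) · ((a^4)^2)) / (a^2)) / ((a^(-2))^2)    [power of a power]
= ((((d^(-6) · ((a^4)^2)) · ((a^(-2))^2)) · ((a^4)^2)) / (a^2)) / ((a^(-2))^2)    [power of a power]
= ((((d^(-6) · a^8) · ((a^(-2))^2)) · ((a^4)^2)) / (a^2)) / ((a^(-2))^2)    [power of a power]
= ((((d^(-6) · a^8) · a^(-4)) · ((a^4)^2)) / (a^2)) / ((a^(-2))^2)    [power of a power]
= ((((d^(-6) · a^8) · a^(-4)) · a^8) / (a^2)) / ((a^(-2))^2)    [power of a power]
= ((((d^(-6) · a^8) · a^(-4)) · a^8) / a^2) / a^(-4)    [power of a power]
= a^14d^(-6)    [quotient of powers; product of powers]

a^14d^(-6)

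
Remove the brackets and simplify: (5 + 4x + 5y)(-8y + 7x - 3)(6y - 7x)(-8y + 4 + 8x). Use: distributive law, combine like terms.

(5 + 4x + 5y)(-8y + 7x - 3)(6y - 7x)(-8y + 4 + 8x)
= (-40y + 35x - 15 - 32xy + 28x^2 - 12x - 40y^2 + 35xy - 15y)(6y - 7x)(-8y + 4 + 8x)    [distributive law]
= (-55y + 23x - 15 + 3xy + 28x^2 - 40y^2)(6y - 7x)(-8y + 4 + 8x)    [combine like terms]
= (-330y^2 + 385xy + 138xy - 161x^2 - 90y + 105x + 18xy^2 - 21x^2y + 168x^2y - 196x^3 - 240y^3 + 280xy^2)(-8y + 4 + 8x)    [distributive law]
= (-330y^2 + 523xy - 161x^2 - 90y + 105x + 298xy^2 + 147x^2y - 196x^3 - 240y^3)(-8y + 4 + 8x)    [combine like terms]
= 2640y^3 - 1320y^2 - 2640xy^2 - 4184xy^2 + 2092xy + 4184x^2y + 1288x^2y - 644x^2 - 1288x^3 + 720y^2 - 360y - 720xy - 840xy + 420x + 840x^2 - 2384xy^3 + 1192xy^2 + 2384x^2y^2 - 1176x^2y^2 + 588x^2y + 1176x^3y + 1568x^3y - 784x^3 - 1568x^4 + 1920y^4 - 960y^3 - 1920xy^3    [distributive law]
= 1680y^3 - 600y^2 - 5632xy^2 + 532xy + 6060x^2y + 196x^2 - 2072x^3 - 360y + 420x - 4304xy^3 + 1208x^2y^2 + 2744x^3y - 1568x^4 + 1920y^4    [combine like terms]

1680y^3 - 600y^2 - 5632xy^2 + 532xy + 6060x^2y + 196x^2 - 2072x^3 - 360y + 420x - 4304xy^3 + 1208x^2y^2 + 2744x^3y - 1568x^4 + 1920y^4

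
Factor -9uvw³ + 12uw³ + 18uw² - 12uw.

-9uvw³ + 12uw³ + 18uw² - 12uw
= 3(-3uvw³ + 4uw³ + 6uw² - 4uw)    [factor out 3]
= 3uw(-3vw² + 4w² + 6w - 4)    [factor out uw]

3uw(-3vw² + 4w² + 6w - 4)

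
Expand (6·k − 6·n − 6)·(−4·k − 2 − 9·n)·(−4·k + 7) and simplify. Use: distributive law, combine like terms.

(6·k − 6·n − 6)·(−4·k − 2 − 9·n)·(−4·k + 7)
= (−24·k^2 − 12·k − 54·k·n + 24·k·n + 12·n + 54·n^2 + 24·k + 12 + 54·n)·(−4·k + 7)    [distributive law]
= (−24·k^2 + 12·k − 30·k·n + 66·n + 54·n^2 + 12)·(−4·k + 7)    [combine like terms]
= 96·k^3 − 168·k^2 − 48·k^2 + 84·k + 120·k^2·n − 210·k·n − 264·k·n + 462·n − 216·k·n^2 + 378·n^2 − 48·k + 84    [distributive law]
= 96·k^3 − 216·k^2 + 36·k + 120·k^2·n − 474·k·n + 462·n − 216·k·n^2 + 378·n^2 + 84    [combine like terms]

96·k^3 − 216·k^2 + 36·k + 120·k^2·n − 474·k·n + 462·n − 216·k·n^2 + 378·n^2 + 84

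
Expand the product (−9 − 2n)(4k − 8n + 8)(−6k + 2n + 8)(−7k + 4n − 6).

−1512k^3 + 3880k^2n − 2304k^2 − 2896kn^2 + 1280kn + 3168k + 768n^3 − 224n^2 − 4128n + 3456 − 336k^3n + 976k^2n^2 − 672kn^3 + 128n^4

(−9 − 2n)(4k − 8n + 8)(−6k + 2n + 8)(−7k + 4n − 6)
= (−36k + 72n − 72 − 8kn + 16n^2 − 16n)(−6k + 2n + 8)(−7k + 4n − 6)    [distributive law]
= (−36k + 56n − 72 − 8kn + 16n^2)(−6k + 2n + 8)(−7k + 4n − 6)    [combine like terms]
= (216k^2 − 72kn − 288k − 336kn + 112n^2 + 448n + 432k − 144n − 576 + 48k^2n − 16kn^2 − 64kn − 96kn^2 + 32n^3 + 128n^2)(−7k + 4n − 6)    [distributive law]
= (216k^2 − 472kn + 144k + 240n^2 + 304n − 576 + 48k^2n − 112kn^2 + 32n^3)(−7k + 4n − 6)    [combine like terms]
= −1512k^3 + 864k^2n − 1296k^2 + 3304k^2n − 1888kn^2 + 2832kn − 1008k^2 + 576kn − 864k − 1680kn^2 + 960n^3 − 1440n^2 − 2128kn + 1216n^2 − 1824n + 4032k − 2304n + 3456 − 336k^3n + 192k^2n^2 − 288k^2n + 784k^2n^2 − 448kn^3 + 672kn^2 − 224kn^3 + 128n^4 − 192n^3    [distributive law]
= −1512k^3 + 3880k^2n − 2304k^2 − 2896kn^2 + 1280kn + 3168k + 768n^3 − 224n^2 − 4128n + 3456 − 336k^3n + 976k^2n^2 − 672kn^3 + 128n^4    [combine like terms]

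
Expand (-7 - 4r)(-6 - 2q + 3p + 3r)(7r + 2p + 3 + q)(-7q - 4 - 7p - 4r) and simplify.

-2957qr - 1716r - 1497pr - 1152r^2 - 763pq - 966p + 21p^2 - 1218q - 504 - 644q^2 - 963q^2r + 320pqr - 571qr^2 - 147pq^2 + 245p^2q - 98q^3 + 1503p^2r + 1245pr^2 + 294p^3 + 396r^3 - 340q^2r^2 + 432pqr^2 + 412qr^3 - 84pq^2r + 140p^2qr - 56q^3r + 852p^2r^2 + 1020pr^3 + 168p^3r + 336r^4

(-7 - 4r)(-6 - 2q + 3p + 3r)(7r + 2p + 3 + q)(-7q - 4 - 7p - 4r)
= (42 + 14q - 21p - 21r + 24r + 8qr - 12pr - 12r^2)(7r + 2p + 3 + q)(-7q - 4 - 7p - 4r)    [distributive law]
= (42 + 14q - 21p + 3r + 8qr - 12pr - 12r^2)(7r + 2p + 3 + q)(-7q - 4 - 7p - 4r)    [combine like terms]
= (294r + 84p + 126 + 42q + 98qr + 28pq + 42q + 14q^2 - 147pr - 42p^2 - 63p - 21pq + 21r^2 + 6pr + 9r + 3qr + 56qr^2 + 16pqr + 24qr + 8q^2r - 84pr^2 - 24p^2r - 36pr - 12pqr - 84r^3 - 24pr^2 - 36r^2 - 12qr^2)(-7q - 4 - 7p - 4r)    [distributive law]
= (303r + 21p + 126 + 84q + 125qr + 7pq + 14q^2 - 177pr - 42p^2 - 15r^2 + 44qr^2 + 4pqr + 8q^2r - 108pr^2 - 24p^2r - 84r^3)(-7q - 4 - 7p - 4r)    [combine like terms]
= -2121qr - 1212r - 2121pr - 1212r^2 - 147pq - 84p - 147p^2 - 84pr - 882q - 504 - 882p - 504r - 588q^2 - 336q - 588pq - 336qr - 875q^2r - 500qr - 875pqr - 500qr^2 - 49pq^2 - 28pq - 49p^2q - 28pqr - 98q^3 - 56q^2 - 98pq^2 - 56q^2r + 1239pqr + 708pr + 1239p^2r + 708pr^2 + 294p^2q + 168p^2 + 294p^3 + 168p^2r + 105qr^2 + 60r^2 + 105pr^2 + 60r^3 - 308q^2r^2 - 176qr^2 - 308pqr^2 - 176qr^3 - 28pq^2r - 16pqr - 28p^2qr - 16pqr^2 - 56q^3r - 32q^2r - 56pq^2r - 32q^2r^2 + 756pqr^2 + 432pr^2 + 756p^2r^2 + 432pr^3 + 168p^2qr + 96p^2r + 168p^3r + 96p^2r^2 + 588qr^3 + 336r^3 + 588pr^3 + 336r^4    [distributive law]
= -2957qr - 1716r - 1497pr - 1152r^2 - 763pq - 966p + 21p^2 - 1218q - 504 - 644q^2 - 963q^2r + 320pqr - 571qr^2 - 147pq^2 + 245p^2q - 98q^3 + 1503p^2r + 1245pr^2 + 294p^3 + 396r^3 - 340q^2r^2 + 432pqr^2 + 412qr^3 - 84pq^2r + 140p^2qr - 56q^3r + 852p^2r^2 + 1020pr^3 + 168p^3r + 336r^4    [combine like terms]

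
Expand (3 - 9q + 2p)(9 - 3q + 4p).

(3 - 9q + 2p)(9 - 3q + 4p)
= 27 - 9q + 12p - 81q + 27q^2 - 36pq + 18p - 6pq + 8p^2    [distributive law]
= 27 - 90q + 30p + 27q^2 - 42pq + 8p^2    [combine like terms]

27 - 90q + 30p + 27q^2 - 42pq + 8p^2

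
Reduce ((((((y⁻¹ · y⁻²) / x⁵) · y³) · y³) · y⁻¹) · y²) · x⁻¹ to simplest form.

((((((y⁻¹ · y⁻²) / x⁵) · y³) · y³) · y⁻¹) · y²) · x⁻¹
= (((((y⁻³ / x⁵) · y³) · y³) · y⁻¹) · y²) · x⁻¹    [product of powers]
= x⁻⁶·y⁴    [quotient of powers; product of powers]

x⁻⁶·y⁴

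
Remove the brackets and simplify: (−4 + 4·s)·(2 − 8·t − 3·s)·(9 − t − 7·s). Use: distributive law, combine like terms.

(−4 + 4·s)·(2 − 8·t − 3·s)·(9 − t − 7·s)
= (−8 + 32·t + 12·s + 8·s − 32·s·t − 12·s²)·(9 − t − 7·s)    [distributive law]
= (−8 + 32·t + 20·s − 32·s·t − 12·s²)·(9 − t − 7·s)    [combine like terms]
= −72 + 8·t + 56·s + 288·t − 32·t² − 224·s·t + 180·s − 20·s·t − 140·s² − 288·s·t + 32·s·t² + 224·s²·t − 108·s² + 12·s²·t + 84·s³    [distributive law]
= −72 + 296·t + 236·s − 32·t² − 532·s·t − 248·s² + 32·s·t² + 236·s²·t + 84·s³    [combine like terms]

−72 + 296·t + 236·s − 32·t² − 532·s·t − 248·s² + 32·s·t² + 236·s²·t + 84·s³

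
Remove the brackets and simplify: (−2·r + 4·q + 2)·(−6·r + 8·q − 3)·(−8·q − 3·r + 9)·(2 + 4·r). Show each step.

−1248·q·r^2 + 96·q·r^3 + 432·r^3 − 144·r^4 + 108·r^2 + 1472·q^2·r + 896·q^2·r^2 − 312·q·r − 288·r − 512·q^3 − 1024·q^3·r + 512·q^2 + 168·q − 108

(−2·r + 4·q + 2)·(−6·r + 8·q − 3)·(−8·q − 3·r + 9)·(2 + 4·r)
= (12·r^2 − 16·q·r + 6·r − 24·q·r + 32·q^2 − 12·q − 12·r + 16·q − 6)·(−8·q − 3·r + 9)·(2 + 4·r)    [distributive law]
= (12·r^2 − 40·q·r − 6·r + 32·q^2 + 4·q − 6)·(−8·q − 3·r + 9)·(2 + 4·r)    [combine like terms]
= (−96·q·r^2 − 36·r^3 + 108·r^2 + 320·q^2·r + 120·q·r^2 − 360·q·r + 48·q·r + 18·r^2 − 54·r − 256·q^3 − 96·q^2·r + 288·q^2 − 32·q^2 − 12·q·r + 36·q + 48·q + 18·r − 54)·(2 + 4·r)    [distributive law]
= (24·q·r^2 − 36·r^3 + 126·r^2 + 224·q^2·r − 324·q·r − 36·r − 256·q^3 + 256·q^2 + 84·q − 54)·(2 + 4·r)    [combine like terms]
= 48·q·r^2 + 96·q·r^3 − 72·r^3 − 144·r^4 + 252·r^2 + 504·r^3 + 448·q^2·r + 896·q^2·r^2 − 648·q·r − 1296·q·r^2 − 72·r − 144·r^2 − 512·q^3 − 1024·q^3·r + 512·q^2 + 1024·q^2·r + 168·q + 336·q·r − 108 − 216·r    [distributive law]
= −1248·q·r^2 + 96·q·r^3 + 432·r^3 − 144·r^4 + 108·r^2 + 1472·q^2·r + 896·q^2·r^2 − 312·q·r − 288·r − 512·q^3 − 1024·q^3·r + 512·q^2 + 168·q − 108    [combine like terms]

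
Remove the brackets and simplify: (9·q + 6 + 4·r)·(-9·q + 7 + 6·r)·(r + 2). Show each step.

-81·q^2·r - 162·q^2 + 45·q·r + 18·q + 18·q·r^2 + 170·r + 84 + 112·r^2 + 24·r^3

(9·q + 6 + 4·r)·(-9·q + 7 + 6·r)·(r + 2)
= (-81·q^2 + 63·q + 54·q·r - 54·q + 42 + 36·r - 36·q·r + 28·r + 24·r^2)·(r + 2)    [distributive law]
= (-81·q^2 + 9·q + 18·q·r + 42 + 64·r + 24·r^2)·(r + 2)    [combine like terms]
= -81·q^2·r - 162·q^2 + 9·q·r + 18·q + 18·q·r^2 + 36·q·r + 42·r + 84 + 64·r^2 + 128·r + 24·r^3 + 48·r^2    [distributive law]
= -81·q^2·r - 162·q^2 + 45·q·r + 18·q + 18·q·r^2 + 170·r + 84 + 112·r^2 + 24·r^3    [combine like terms]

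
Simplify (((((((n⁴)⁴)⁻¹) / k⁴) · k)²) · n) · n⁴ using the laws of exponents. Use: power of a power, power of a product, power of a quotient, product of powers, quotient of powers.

k⁻⁶n⁻²⁷

(((((((n⁴)⁴)⁻¹) / k⁴) · k)²) · n) · n⁴
= (((((((n⁴)⁴)⁻¹) / k⁴)²) · (k²)) · n) · n⁴    [power of a product]
= (((((((n⁴)⁴)⁻¹)²) / ((k⁴)²)) · (k²)) · n) · n⁴    [power of a quotient]
= ((((((n⁴)⁴)⁻²) / ((k⁴)²)) · (k²)) · n) · n⁴    [power of a power]
= (((((n⁴)⁻⁸) / ((k⁴)²)) · (k²)) · n) · n⁴    [power of a power]
= (((n⁻³² / ((k⁴)²)) · (k²)) · n) · n⁴    [power of a power]
= (((n⁻³² / k⁸) · (k²)) · n) · n⁴    [power of a power]
= k⁻⁶n⁻²⁷    [quotient of powers; product of powers]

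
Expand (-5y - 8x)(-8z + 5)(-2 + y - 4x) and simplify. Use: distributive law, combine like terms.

-80yz + 40y²z - 96xyz + 50y - 25y² + 60xy - 128xz - 256x²z + 80x + 160x²

(-5y - 8x)(-8z + 5)(-2 + y - 4x)
= (40yz - 25y + 64xz - 40x)(-2 + y - 4x)    [distributive law]
= -80yz + 40y²z - 160xyz + 50y - 25y² + 100xy - 128xz + 64xyz - 256x²z + 80x - 40xy + 160x²    [distributive law]
= -80yz + 40y²z - 96xyz + 50y - 25y² + 60xy - 128xz - 256x²z + 80x + 160x²    [combine like terms]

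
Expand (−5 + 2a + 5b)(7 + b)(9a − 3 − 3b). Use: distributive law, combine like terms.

−357a + 105 + 15b + 222ab − 105b^2 + 126a^2 + 18a^2b + 39ab^2 − 15b^3

(−5 + 2a + 5b)(7 + b)(9a − 3 − 3b)
= (−35 − 5b + 14a + 2ab + 35b + 5b^2)(9a − 3 − 3b)    [distributive law]
= (−35 + 30b + 14a + 2ab + 5b^2)(9a − 3 − 3b)    [combine like terms]
= −315a + 105 + 105b + 270ab − 90b − 90b^2 + 126a^2 − 42a − 42ab + 18a^2b − 6ab − 6ab^2 + 45ab^2 − 15b^2 − 15b^3    [distributive law]
= −357a + 105 + 15b + 222ab − 105b^2 + 126a^2 + 18a^2b + 39ab^2 − 15b^3    [combine like terms]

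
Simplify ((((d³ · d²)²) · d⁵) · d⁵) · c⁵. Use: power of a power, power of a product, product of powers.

((((d³ · d²)²) · d⁵) · d⁵) · c⁵
= (((((d³)²) · ((d²)²)) · d⁵) · d⁵) · c⁵    [power of a product]
= (((d⁶ · ((d²)²)) · d⁵) · d⁵) · c⁵    [power of a power]
= (((d⁶ · d⁴) · d⁵) · d⁵) · c⁵    [power of a power]
= ((d¹⁰ · d⁵) · d⁵) · c⁵    [product of powers]
= (d¹⁵ · d⁵) · c⁵    [product of powers]
= d²⁰ · c⁵    [product of powers]
= c⁵·d²⁰    [rearrange]

c⁵·d²⁰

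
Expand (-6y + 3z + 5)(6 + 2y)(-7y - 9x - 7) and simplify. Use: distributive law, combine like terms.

266y² + 234xy - 28y + 84y³ + 108xy² - 168yz - 162xz - 126z - 42y²z - 54xyz - 270x - 210

(-6y + 3z + 5)(6 + 2y)(-7y - 9x - 7)
= (-36y - 12y² + 18z + 6yz + 30 + 10y)(-7y - 9x - 7)    [distributive law]
= (-26y - 12y² + 18z + 6yz + 30)(-7y - 9x - 7)    [combine like terms]
= 182y² + 234xy + 182y + 84y³ + 108xy² + 84y² - 126yz - 162xz - 126z - 42y²z - 54xyz - 42yz - 210y - 270x - 210    [distributive law]
= 266y² + 234xy - 28y + 84y³ + 108xy² - 168yz - 162xz - 126z - 42y²z - 54xyz - 270x - 210    [combine like terms]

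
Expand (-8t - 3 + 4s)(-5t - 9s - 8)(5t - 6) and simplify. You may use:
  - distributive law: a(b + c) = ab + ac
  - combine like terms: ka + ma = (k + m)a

(-8t - 3 + 4s)(-5t - 9s - 8)(5t - 6)
= (40t^2 + 72st + 64t + 15t + 27s + 24 - 20st - 36s^2 - 32s)(5t - 6)    [distributive law]
= (40t^2 + 52st + 79t - 5s + 24 - 36s^2)(5t - 6)    [combine like terms]
= 200t^3 - 240t^2 + 260st^2 - 312st + 395t^2 - 474t - 25st + 30s + 120t - 144 - 180s^2t + 216s^2    [distributive law]
= 200t^3 + 155t^2 + 260st^2 - 337st - 354t + 30s - 144 - 180s^2t + 216s^2    [combine like terms]

200t^3 + 155t^2 + 260st^2 - 337st - 354t + 30s - 144 - 180s^2t + 216s^2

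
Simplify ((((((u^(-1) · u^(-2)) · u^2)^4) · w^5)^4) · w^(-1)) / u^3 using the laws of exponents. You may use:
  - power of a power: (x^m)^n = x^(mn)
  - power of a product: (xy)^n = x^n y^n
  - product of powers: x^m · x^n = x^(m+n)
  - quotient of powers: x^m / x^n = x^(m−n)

((((((u^(-1) · u^(-2)) · u^2)^4) · w^5)^4) · w^(-1)) / u^3
= ((((((u^(-1) · u^(-2)) · u^2)^4)^4) · ((w^5)^4)) · w^(-1)) / u^3    [power of a product]
= (((((u^(-1) · u^(-2)) · u^2)^16) · ((w^5)^4)) · w^(-1)) / u^3    [power of a power]
= (((((u^(-1) · u^(-2))^16) · ((u^2)^16)) · ((w^5)^4)) · w^(-1)) / u^3    [power of a product]
= ((((((u^(-1))^16) · ((u^(-2))^16)) · ((u^2)^16)) · ((w^5)^4)) · w^(-1)) / u^3    [power of a product]
= ((((u^(-16) · ((u^(-2))^16)) · ((u^2)^16)) · ((w^5)^4)) · w^(-1)) / u^3    [power of a power]
= ((((u^(-16) · u^(-32)) · ((u^2)^16)) · ((w^5)^4)) · w^(-1)) / u^3    [power of a power]
= (((u^(-48) · ((u^2)^16)) · ((w^5)^4)) · w^(-1)) / u^3    [product of powers]
= (((u^(-48) · u^32) · ((w^5)^4)) · w^(-1)) / u^3    [power of a power]
= ((u^(-16) · ((w^5)^4)) · w^(-1)) / u^3    [product of powers]
= ((u^(-16) · w^20) · w^(-1)) / u^3    [power of a power]
= u^(-19)·w^19    [quotient of powers; product of powers]

u^(-19)·w^19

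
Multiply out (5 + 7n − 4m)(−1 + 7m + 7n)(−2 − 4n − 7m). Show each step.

10 − 36n − 43m − 394mn − 217m^2 − 210n^2 − 427mn^2 − 35m^2n − 196n^3 + 196m^3

(5 + 7n − 4m)(−1 + 7m + 7n)(−2 − 4n − 7m)
= (−5 + 35m + 35n − 7n + 49mn + 49n^2 + 4m − 28m^2 − 28mn)(−2 − 4n − 7m)    [distributive law]
= (−5 + 39m + 28n + 21mn + 49n^2 − 28m^2)(−2 − 4n − 7m)    [combine like terms]
= 10 + 20n + 35m − 78m − 156mn − 273m^2 − 56n − 112n^2 − 196mn − 42mn − 84mn^2 − 147m^2n − 98n^2 − 196n^3 − 343mn^2 + 56m^2 + 112m^2n + 196m^3    [distributive law]
= 10 − 36n − 43m − 394mn − 217m^2 − 210n^2 − 427mn^2 − 35m^2n − 196n^3 + 196m^3    [combine like terms]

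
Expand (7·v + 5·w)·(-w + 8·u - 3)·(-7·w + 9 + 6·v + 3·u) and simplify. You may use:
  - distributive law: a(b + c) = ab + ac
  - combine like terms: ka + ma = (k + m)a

(7·v + 5·w)·(-w + 8·u - 3)·(-7·w + 9 + 6·v + 3·u)
= (-7·v·w + 56·u·v - 21·v - 5·w^2 + 40·u·w - 15·w)·(-7·w + 9 + 6·v + 3·u)    [distributive law]
= 49·v·w^2 - 63·v·w - 42·v^2·w - 21·u·v·w - 392·u·v·w + 504·u·v + 336·u·v^2 + 168·u^2·v + 147·v·w - 189·v - 126·v^2 - 63·u·v + 35·w^3 - 45·w^2 - 30·v·w^2 - 15·u·w^2 - 280·u·w^2 + 360·u·w + 240·u·v·w + 120·u^2·w + 105·w^2 - 135·w - 90·v·w - 45·u·w    [distributive law]
= 19·v·w^2 - 6·v·w - 42·v^2·w - 173·u·v·w + 441·u·v + 336·u·v^2 + 168·u^2·v - 189·v - 126·v^2 + 35·w^3 + 60·w^2 - 295·u·w^2 + 315·u·w + 120·u^2·w - 135·w    [combine like terms]

19·v·w^2 - 6·v·w - 42·v^2·w - 173·u·v·w + 441·u·v + 336·u·v^2 + 168·u^2·v - 189·v - 126·v^2 + 35·w^3 + 60·w^2 - 295·u·w^2 + 315·u·w + 120·u^2·w - 135·w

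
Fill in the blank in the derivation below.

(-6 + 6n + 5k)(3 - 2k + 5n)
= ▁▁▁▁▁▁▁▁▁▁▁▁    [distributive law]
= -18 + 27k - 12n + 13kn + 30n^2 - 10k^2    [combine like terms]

After distributive law, the bracketed line is:

-18 + 12k - 30n + 18n - 12kn + 30n^2 + 15k - 10k^2 + 25kn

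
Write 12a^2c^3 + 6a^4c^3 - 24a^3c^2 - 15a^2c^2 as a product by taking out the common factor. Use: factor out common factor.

3a^2c^2(4c + 2a^2c - 8a - 5)

12a^2c^3 + 6a^4c^3 - 24a^3c^2 - 15a^2c^2
= 3(4a^2c^3 + 2a^4c^3 - 8a^3c^2 - 5a^2c^2)    [factor out 3]
= 3a^2c^2(4c + 2a^2c - 8a - 5)    [factor out a^2c^2]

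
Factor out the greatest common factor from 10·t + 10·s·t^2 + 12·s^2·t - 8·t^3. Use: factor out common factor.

10·t + 10·s·t^2 + 12·s^2·t - 8·t^3
= 2(5·t + 5·s·t^2 + 6·s^2·t - 4·t^3)    [factor out 2]
= 2·t(5 + 5·s·t + 6·s^2 - 4·t^2)    [factor out t]

2·t(5 + 5·s·t + 6·s^2 - 4·t^2)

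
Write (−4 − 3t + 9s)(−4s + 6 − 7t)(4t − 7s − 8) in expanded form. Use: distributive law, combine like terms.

618st − 202s² − 392s − 176t + 192 − 128t² − 351st² + 213s²t + 84t³ + 252s³

(−4 − 3t + 9s)(−4s + 6 − 7t)(4t − 7s − 8)
= (16s − 24 + 28t + 12st − 18t + 21t² − 36s² + 54s − 63st)(4t − 7s − 8)    [distributive law]
= (70s − 24 + 10t − 51st + 21t² − 36s²)(4t − 7s − 8)    [combine like terms]
= 280st − 490s² − 560s − 96t + 168s + 192 + 40t² − 70st − 80t − 204st² + 357s²t + 408st + 84t³ − 147st² − 168t² − 144s²t + 252s³ + 288s²    [distributive law]
= 618st − 202s² − 392s − 176t + 192 − 128t² − 351st² + 213s²t + 84t³ + 252s³    [combine like terms]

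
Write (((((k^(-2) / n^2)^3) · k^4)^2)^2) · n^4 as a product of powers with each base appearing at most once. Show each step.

(((((k^(-2) / n^2)^3) · k^4)^2)^2) · n^4
= ((((k^(-2) / n^2)^3) · k^4)^4) · n^4    [power of a power]
= ((((k^(-2) / n^2)^3)^4) · ((k^4)^4)) · n^4    [power of a product]
= (((k^(-2) / n^2)^12) · ((k^4)^4)) · n^4    [power of a power]
= ((((k^(-2))^12) / ((n^2)^12)) · ((k^4)^4)) · n^4    [power of a quotient]
= ((k^(-24) / ((n^2)^12)) · ((k^4)^4)) · n^4    [power of a power]
= ((k^(-24) / n^24) · ((k^4)^4)) · n^4    [power of a power]
= ((k^(-24) / n^24) · k^16) · n^4    [power of a power]
= k^(-8)n^(-20)    [quotient of powers; product of powers]

k^(-8)n^(-20)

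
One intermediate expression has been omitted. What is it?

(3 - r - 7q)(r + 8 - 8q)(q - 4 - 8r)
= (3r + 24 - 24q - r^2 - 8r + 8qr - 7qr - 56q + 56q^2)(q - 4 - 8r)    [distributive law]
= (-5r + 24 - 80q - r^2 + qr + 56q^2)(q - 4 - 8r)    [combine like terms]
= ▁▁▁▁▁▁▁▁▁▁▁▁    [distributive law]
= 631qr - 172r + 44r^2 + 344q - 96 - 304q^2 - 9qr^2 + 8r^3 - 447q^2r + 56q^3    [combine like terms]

By distributive law:

-5qr + 20r + 40r^2 + 24q - 96 - 192r - 80q^2 + 320q + 640qr - qr^2 + 4r^2 + 8r^3 + q^2r - 4qr - 8qr^2 + 56q^3 - 224q^2 - 448q^2r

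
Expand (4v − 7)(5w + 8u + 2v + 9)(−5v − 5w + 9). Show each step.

(4v − 7)(5w + 8u + 2v + 9)(−5v − 5w + 9)
= (20vw + 32uv + 8v^2 + 36v − 35w − 56u − 14v − 63)(−5v − 5w + 9)    [distributive law]
= (20vw + 32uv + 8v^2 + 22v − 35w − 56u − 63)(−5v − 5w + 9)    [combine like terms]
= −100v^2w − 100vw^2 + 180vw − 160uv^2 − 160uvw + 288uv − 40v^3 − 40v^2w + 72v^2 − 110v^2 − 110vw + 198v + 175vw + 175w^2 − 315w + 280uv + 280uw − 504u + 315v + 315w − 567    [distributive law]
= −140v^2w − 100vw^2 + 245vw − 160uv^2 − 160uvw + 568uv − 40v^3 − 38v^2 + 513v + 175w^2 + 280uw − 504u − 567    [combine like terms]

−140v^2w − 100vw^2 + 245vw − 160uv^2 − 160uvw + 568uv − 40v^3 − 38v^2 + 513v + 175w^2 + 280uw − 504u − 567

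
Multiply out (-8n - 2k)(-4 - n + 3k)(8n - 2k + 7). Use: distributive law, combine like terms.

312n^2 - 154kn + 224n + 64n^3 - 192kn^2 - 4k^2n - 58k^2 + 56k + 12k^3

(-8n - 2k)(-4 - n + 3k)(8n - 2k + 7)
= (32n + 8n^2 - 24kn + 8k + 2kn - 6k^2)(8n - 2k + 7)    [distributive law]
= (32n + 8n^2 - 22kn + 8k - 6k^2)(8n - 2k + 7)    [combine like terms]
= 256n^2 - 64kn + 224n + 64n^3 - 16kn^2 + 56n^2 - 176kn^2 + 44k^2n - 154kn + 64kn - 16k^2 + 56k - 48k^2n + 12k^3 - 42k^2    [distributive law]
= 312n^2 - 154kn + 224n + 64n^3 - 192kn^2 - 4k^2n - 58k^2 + 56k + 12k^3    [combine like terms]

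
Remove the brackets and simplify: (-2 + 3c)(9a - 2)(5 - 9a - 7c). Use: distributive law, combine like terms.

(-2 + 3c)(9a - 2)(5 - 9a - 7c)
= (-18a + 4 + 27ac - 6c)(5 - 9a - 7c)    [distributive law]
= -90a + 162a^2 + 126ac + 20 - 36a - 28c + 135ac - 243a^2c - 189ac^2 - 30c + 54ac + 42c^2    [distributive law]
= -126a + 162a^2 + 315ac + 20 - 58c - 243a^2c - 189ac^2 + 42c^2    [combine like terms]

-126a + 162a^2 + 315ac + 20 - 58c - 243a^2c - 189ac^2 + 42c^2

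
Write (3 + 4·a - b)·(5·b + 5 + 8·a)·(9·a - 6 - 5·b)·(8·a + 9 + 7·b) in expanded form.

(3 + 4·a - b)·(5·b + 5 + 8·a)·(9·a - 6 - 5·b)·(8·a + 9 + 7·b)
= (15·b + 15 + 24·a + 20·a·b + 20·a + 32·a^2 - 5·b^2 - 5·b - 8·a·b)·(9·a - 6 - 5·b)·(8·a + 9 + 7·b)    [distributive law]
= (10·b + 15 + 44·a + 12·a·b + 32·a^2 - 5·b^2)·(9·a - 6 - 5·b)·(8·a + 9 + 7·b)    [combine like terms]
= (90·a·b - 60·b - 50·b^2 + 135·a - 90 - 75·b + 396·a^2 - 264·a - 220·a·b + 108·a^2·b - 72·a·b - 60·a·b^2 + 288·a^3 - 192·a^2 - 160·a^2·b - 45·a·b^2 + 30·b^2 + 25·b^3)·(8·a + 9 + 7·b)    [distributive law]
= (-202·a·b - 135·b - 20·b^2 - 129·a - 90 + 204·a^2 - 52·a^2·b - 105·a·b^2 + 288·a^3 + 25·b^3)·(8·a + 9 + 7·b)    [combine like terms]
= -1616·a^2·b - 1818·a·b - 1414·a·b^2 - 1080·a·b - 1215·b - 945·b^2 - 160·a·b^2 - 180·b^2 - 140·b^3 - 1032·a^2 - 1161·a - 903·a·b - 720·a - 810 - 630·b + 1632·a^3 + 1836·a^2 + 1428·a^2·b - 416·a^3·b - 468·a^2·b - 364·a^2·b^2 - 840·a^2·b^2 - 945·a·b^2 - 735·a·b^3 + 2304·a^4 + 2592·a^3 + 2016·a^3·b + 200·a·b^3 + 225·b^3 + 175·b^4    [distributive law]
= -656·a^2·b - 3801·a·b - 2519·a·b^2 - 1845·b - 1125·b^2 + 85·b^3 + 804·a^2 - 1881·a - 810 + 4224·a^3 + 1600·a^3·b - 1204·a^2·b^2 - 535·a·b^3 + 2304·a^4 + 175·b^4    [combine like terms]

-656·a^2·b - 3801·a·b - 2519·a·b^2 - 1845·b - 1125·b^2 + 85·b^3 + 804·a^2 - 1881·a - 810 + 4224·a^3 + 1600·a^3·b - 1204·a^2·b^2 - 535·a·b^3 + 2304·a^4 + 175·b^4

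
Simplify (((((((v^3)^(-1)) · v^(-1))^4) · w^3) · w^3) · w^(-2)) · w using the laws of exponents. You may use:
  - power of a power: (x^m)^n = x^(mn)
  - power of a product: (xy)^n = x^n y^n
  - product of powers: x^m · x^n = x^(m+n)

v^(-16)w^5

(((((((v^3)^(-1)) · v^(-1))^4) · w^3) · w^3) · w^(-2)) · w
= (((((((v^3)^(-1))^4) · ((v^(-1))^4)) · w^3) · w^3) · w^(-2)) · w    [power of a product]
= ((((((v^3)^(-4)) · ((v^(-1))^4)) · w^3) · w^3) · w^(-2)) · w    [power of a power]
= ((((v^(-12) · ((v^(-1))^4)) · w^3) · w^3) · w^(-2)) · w    [power of a power]
= ((((v^(-12) · v^(-4)) · w^3) · w^3) · w^(-2)) · w    [power of a power]
= (((v^(-16) · w^3) · w^3) · w^(-2)) · w    [product of powers]
= v^(-16)w^5    [product of powers]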